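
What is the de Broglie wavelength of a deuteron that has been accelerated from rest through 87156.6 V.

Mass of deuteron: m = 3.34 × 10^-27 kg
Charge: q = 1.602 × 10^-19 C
6.86 × 10^-14 m

When a particle is accelerated through voltage V, it gains kinetic energy KE = qV.

The de Broglie wavelength is then λ = h/√(2mqV):

λ = h/√(2mqV)
λ = (6.626 × 10^-34 J·s) / √(2 × 3.34 × 10^-27 kg × 1.602 × 10^-19 C × 87156.6 V)
λ = 6.86 × 10^-14 m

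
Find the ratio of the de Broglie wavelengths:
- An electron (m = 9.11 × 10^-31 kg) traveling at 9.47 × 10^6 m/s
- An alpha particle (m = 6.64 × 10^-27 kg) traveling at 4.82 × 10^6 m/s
λ₁/λ₂ = 3.71 × 10^3

Using λ = h/(mv):

λ₁ = h/(m₁v₁) = 7.68 × 10^-11 m
λ₂ = h/(m₂v₂) = 2.07 × 10^-14 m

Ratio λ₁/λ₂ = (m₂v₂)/(m₁v₁)
         = (6.64 × 10^-27 kg × 4.82 × 10^6 m/s) / (9.11 × 10^-31 kg × 9.47 × 10^6 m/s)
         = 3.71 × 10^3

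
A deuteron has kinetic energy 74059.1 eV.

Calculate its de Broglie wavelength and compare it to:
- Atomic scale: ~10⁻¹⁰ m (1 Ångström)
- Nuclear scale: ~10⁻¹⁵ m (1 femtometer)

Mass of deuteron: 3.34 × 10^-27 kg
λ = 7.44 × 10^-14 m, which is between nuclear and atomic scales.

Using λ = h/√(2mKE):

KE = 74059.1 eV = 1.187 × 10^-14 J

λ = h/√(2mKE)
λ = (6.626 × 10^-34 J·s) / √(2 × 3.34 × 10^-27 kg × 1.187 × 10^-14 J)
λ = 7.44 × 10^-14 m

Comparison:
- Atomic scale (10⁻¹⁰ m): λ is 0.00074× this size
- Nuclear scale (10⁻¹⁵ m): λ is 74× this size

The wavelength is between nuclear and atomic scales.

This wavelength is appropriate for probing atomic structure but too large for nuclear physics experiments.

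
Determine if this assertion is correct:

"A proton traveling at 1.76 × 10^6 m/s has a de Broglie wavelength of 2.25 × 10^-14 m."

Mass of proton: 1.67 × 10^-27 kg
False

The claim is incorrect.

Using λ = h/(mv):
λ = (6.626 × 10^-34 J·s) / (1.67 × 10^-27 kg × 1.76 × 10^6 m/s)
λ = 2.25 × 10^-13 m

The actual wavelength differs from the claimed 2.25 × 10^-14 m.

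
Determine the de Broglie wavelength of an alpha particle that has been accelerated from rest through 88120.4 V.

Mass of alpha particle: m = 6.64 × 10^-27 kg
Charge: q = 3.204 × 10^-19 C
3.42 × 10^-14 m

When a particle is accelerated through voltage V, it gains kinetic energy KE = qV.

The de Broglie wavelength is then λ = h/√(2mqV):

λ = h/√(2mqV)
λ = (6.626 × 10^-34 J·s) / √(2 × 6.64 × 10^-27 kg × 3.204 × 10^-19 C × 88120.4 V)
λ = 3.42 × 10^-14 m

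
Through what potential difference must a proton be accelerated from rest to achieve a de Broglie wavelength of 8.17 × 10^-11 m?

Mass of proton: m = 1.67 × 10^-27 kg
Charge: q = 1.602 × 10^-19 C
1.23 × 10^-1 V

From λ = h/√(2mqV), we solve for V:

λ² = h²/(2mqV)
V = h²/(2mqλ²)
V = (6.626 × 10^-34 J·s)² / (2 × 1.67 × 10^-27 kg × 1.602 × 10^-19 C × (8.17 × 10^-11 m)²)
V = 1.23 × 10^-1 V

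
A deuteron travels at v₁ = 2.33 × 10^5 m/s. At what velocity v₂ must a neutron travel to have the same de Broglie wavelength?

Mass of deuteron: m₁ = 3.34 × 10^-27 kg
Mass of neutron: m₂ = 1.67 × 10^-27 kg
v₂ = 4.66 × 10^5 m/s

For equal de Broglie wavelengths: λ₁ = λ₂

h/(m₁v₁) = h/(m₂v₂)
m₁v₁ = m₂v₂
v₂ = v₁ · (m₁/m₂)

v₂ = 2.33 × 10^5 m/s × (3.34 × 10^-27 kg / 1.67 × 10^-27 kg)
v₂ = 4.66 × 10^5 m/s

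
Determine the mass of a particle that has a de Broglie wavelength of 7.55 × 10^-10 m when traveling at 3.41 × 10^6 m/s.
2.57 × 10^-31 kg

From the de Broglie relation λ = h/(mv), we solve for m:

m = h/(λv)
m = (6.626 × 10^-34 J·s) / (7.55 × 10^-10 m × 3.41 × 10^6 m/s)
m = 2.57 × 10^-31 kg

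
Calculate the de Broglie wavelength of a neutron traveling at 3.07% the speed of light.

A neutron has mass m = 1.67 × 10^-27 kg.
4.31 × 10^-14 m

Using the de Broglie relation λ = h/(mv):

v = 3.07% × c = 9.204 × 10^6 m/s

λ = h/(mv)
λ = (6.626 × 10^-34 J·s) / (1.67 × 10^-27 kg × 9.204 × 10^6 m/s)
λ = 4.31 × 10^-14 m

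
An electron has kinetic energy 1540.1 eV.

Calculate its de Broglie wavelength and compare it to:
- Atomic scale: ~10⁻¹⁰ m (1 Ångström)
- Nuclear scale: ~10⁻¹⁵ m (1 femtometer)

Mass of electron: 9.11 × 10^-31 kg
λ = 3.12 × 10^-11 m, which is between nuclear and atomic scales.

Using λ = h/√(2mKE):

KE = 1540.1 eV = 2.468 × 10^-16 J

λ = h/√(2mKE)
λ = (6.626 × 10^-34 J·s) / √(2 × 9.11 × 10^-31 kg × 2.468 × 10^-16 J)
λ = 3.12 × 10^-11 m

Comparison:
- Atomic scale (10⁻¹⁰ m): λ is 0.31× this size
- Nuclear scale (10⁻¹⁵ m): λ is 3.1e+04× this size

The wavelength is between nuclear and atomic scales.

This wavelength is appropriate for probing atomic structure but too large for nuclear physics experiments.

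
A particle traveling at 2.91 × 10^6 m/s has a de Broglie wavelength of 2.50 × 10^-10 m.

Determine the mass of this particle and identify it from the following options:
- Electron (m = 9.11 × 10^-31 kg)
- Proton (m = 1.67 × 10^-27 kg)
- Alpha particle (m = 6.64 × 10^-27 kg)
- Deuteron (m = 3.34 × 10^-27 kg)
The particle is an electron.

From λ = h/(mv), solve for mass:

m = h/(λv)
m = (6.626 × 10^-34 J·s) / (2.50 × 10^-10 m × 2.91 × 10^6 m/s)
m = 9.11 × 10^-31 kg

Comparing with the listed masses, this is closest to an electron.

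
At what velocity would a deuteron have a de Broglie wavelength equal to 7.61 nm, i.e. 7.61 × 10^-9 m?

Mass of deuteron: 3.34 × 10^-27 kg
2.61 × 10^1 m/s

From λ = h/(mv), solve for v:

v = h/(mλ)
v = (6.626 × 10^-34 J·s) / (3.34 × 10^-27 kg × 7.61 × 10^-9 m)
v = 2.61 × 10^1 m/s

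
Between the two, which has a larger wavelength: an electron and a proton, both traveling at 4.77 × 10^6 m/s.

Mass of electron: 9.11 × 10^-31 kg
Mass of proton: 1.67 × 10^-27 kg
The electron has the longer wavelength.

Using λ = h/(mv), since both particles have the same velocity, the wavelength depends only on mass.

For electron: λ₁ = h/(m₁v) = 1.52 × 10^-10 m
For proton: λ₂ = h/(m₂v) = 8.32 × 10^-14 m

Since λ ∝ 1/m at constant velocity, the lighter particle has the longer wavelength.

The electron has the longer de Broglie wavelength.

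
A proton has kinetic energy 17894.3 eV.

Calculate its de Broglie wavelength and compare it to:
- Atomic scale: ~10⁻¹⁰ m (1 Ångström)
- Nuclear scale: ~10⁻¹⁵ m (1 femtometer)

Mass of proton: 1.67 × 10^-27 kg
λ = 2.14 × 10^-13 m, which is between nuclear and atomic scales.

Using λ = h/√(2mKE):

KE = 17894.3 eV = 2.867 × 10^-15 J

λ = h/√(2mKE)
λ = (6.626 × 10^-34 J·s) / √(2 × 1.67 × 10^-27 kg × 2.867 × 10^-15 J)
λ = 2.14 × 10^-13 m

Comparison:
- Atomic scale (10⁻¹⁰ m): λ is 0.0021× this size
- Nuclear scale (10⁻¹⁵ m): λ is 2.1e+02× this size

The wavelength is between nuclear and atomic scales.

This wavelength is appropriate for probing atomic structure but too large for nuclear physics experiments.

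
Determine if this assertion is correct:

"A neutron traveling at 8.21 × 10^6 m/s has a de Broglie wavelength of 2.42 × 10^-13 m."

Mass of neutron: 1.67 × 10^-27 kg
False

The claim is incorrect.

Using λ = h/(mv):
λ = (6.626 × 10^-34 J·s) / (1.67 × 10^-27 kg × 8.21 × 10^6 m/s)
λ = 4.83 × 10^-14 m

The actual wavelength differs from the claimed 2.42 × 10^-13 m.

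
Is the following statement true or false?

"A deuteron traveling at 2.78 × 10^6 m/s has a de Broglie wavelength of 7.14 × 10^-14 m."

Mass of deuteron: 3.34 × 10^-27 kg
True

The claim is correct.

Using λ = h/(mv):
λ = (6.626 × 10^-34 J·s) / (3.34 × 10^-27 kg × 2.78 × 10^6 m/s)
λ = 7.14 × 10^-14 m

This matches the claimed value.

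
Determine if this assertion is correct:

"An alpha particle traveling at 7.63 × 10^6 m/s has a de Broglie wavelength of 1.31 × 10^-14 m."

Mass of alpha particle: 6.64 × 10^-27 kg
True

The claim is correct.

Using λ = h/(mv):
λ = (6.626 × 10^-34 J·s) / (6.64 × 10^-27 kg × 7.63 × 10^6 m/s)
λ = 1.31 × 10^-14 m

This matches the claimed value.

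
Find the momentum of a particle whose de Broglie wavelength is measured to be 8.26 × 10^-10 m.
8.02 × 10^-25 kg·m/s

From the de Broglie relation λ = h/p, we solve for p:

p = h/λ
p = (6.626 × 10^-34 J·s) / (8.26 × 10^-10 m)
p = 8.02 × 10^-25 kg·m/s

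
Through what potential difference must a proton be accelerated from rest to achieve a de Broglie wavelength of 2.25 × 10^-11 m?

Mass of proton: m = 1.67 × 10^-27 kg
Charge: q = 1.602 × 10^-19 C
1.62 V

From λ = h/√(2mqV), we solve for V:

λ² = h²/(2mqV)
V = h²/(2mqλ²)
V = (6.626 × 10^-34 J·s)² / (2 × 1.67 × 10^-27 kg × 1.602 × 10^-19 C × (2.25 × 10^-11 m)²)
V = 1.62 V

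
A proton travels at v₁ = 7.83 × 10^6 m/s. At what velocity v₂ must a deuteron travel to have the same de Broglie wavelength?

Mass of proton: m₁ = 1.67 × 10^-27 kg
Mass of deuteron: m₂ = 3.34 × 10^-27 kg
v₂ = 3.92 × 10^6 m/s

For equal de Broglie wavelengths: λ₁ = λ₂

h/(m₁v₁) = h/(m₂v₂)
m₁v₁ = m₂v₂
v₂ = v₁ · (m₁/m₂)

v₂ = 7.83 × 10^6 m/s × (1.67 × 10^-27 kg / 3.34 × 10^-27 kg)
v₂ = 3.92 × 10^6 m/s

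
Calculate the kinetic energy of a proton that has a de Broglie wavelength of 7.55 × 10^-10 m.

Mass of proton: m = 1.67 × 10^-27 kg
2.31 × 10^-22 J (or 1.44 × 10^-3 eV)

From λ = h/√(2mKE), we solve for KE:

λ² = h²/(2mKE)
KE = h²/(2mλ²)
KE = (6.626 × 10^-34 J·s)² / (2 × 1.67 × 10^-27 kg × (7.55 × 10^-10 m)²)
KE = 2.31 × 10^-22 J
KE = 1.44 × 10^-3 eV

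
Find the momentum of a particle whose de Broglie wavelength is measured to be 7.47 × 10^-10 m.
8.87 × 10^-25 kg·m/s

From the de Broglie relation λ = h/p, we solve for p:

p = h/λ
p = (6.626 × 10^-34 J·s) / (7.47 × 10^-10 m)
p = 8.87 × 10^-25 kg·m/s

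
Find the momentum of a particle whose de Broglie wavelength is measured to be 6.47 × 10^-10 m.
1.02 × 10^-24 kg·m/s

From the de Broglie relation λ = h/p, we solve for p:

p = h/λ
p = (6.626 × 10^-34 J·s) / (6.47 × 10^-10 m)
p = 1.02 × 10^-24 kg·m/s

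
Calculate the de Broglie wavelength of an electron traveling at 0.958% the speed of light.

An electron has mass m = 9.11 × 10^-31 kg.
2.53 × 10^-10 m

Using the de Broglie relation λ = h/(mv):

v = 0.958% × c = 2.872 × 10^6 m/s

λ = h/(mv)
λ = (6.626 × 10^-34 J·s) / (9.11 × 10^-31 kg × 2.872 × 10^6 m/s)
λ = 2.53 × 10^-10 m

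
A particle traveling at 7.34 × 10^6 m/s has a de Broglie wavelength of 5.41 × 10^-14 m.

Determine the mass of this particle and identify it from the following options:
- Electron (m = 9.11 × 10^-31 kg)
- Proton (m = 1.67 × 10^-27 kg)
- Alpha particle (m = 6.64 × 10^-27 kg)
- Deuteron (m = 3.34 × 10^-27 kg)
The particle is a proton.

From λ = h/(mv), solve for mass:

m = h/(λv)
m = (6.626 × 10^-34 J·s) / (5.41 × 10^-14 m × 7.34 × 10^6 m/s)
m = 1.67 × 10^-27 kg

Comparing with the listed masses, this is closest to a proton.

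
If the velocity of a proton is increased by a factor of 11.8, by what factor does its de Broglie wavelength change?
The wavelength decreases by a factor of 11.8.

From λ = h/(mv), the wavelength is inversely proportional to velocity:

λ ∝ 1/v

If v → 11.8v, then λ → λ/11.8

When velocity is increased by a factor of 11.8, the wavelength decreases by a factor of 11.8.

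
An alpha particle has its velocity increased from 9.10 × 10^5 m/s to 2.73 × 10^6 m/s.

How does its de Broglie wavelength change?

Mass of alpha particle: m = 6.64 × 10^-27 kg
The wavelength decreases by a factor of 3.

Using λ = h/(mv):

Initial wavelength: λ₁ = h/(mv₁) = 1.10 × 10^-13 m
Final wavelength: λ₂ = h/(mv₂) = 3.66 × 10^-14 m

Since λ ∝ 1/v, when velocity increases by a factor of 3, the wavelength decreases by a factor of 3.

λ₂/λ₁ = v₁/v₂ = 1/3

The wavelength decreases by a factor of 3.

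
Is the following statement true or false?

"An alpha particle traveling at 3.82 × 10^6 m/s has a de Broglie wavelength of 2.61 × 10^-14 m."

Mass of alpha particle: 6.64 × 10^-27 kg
True

The claim is correct.

Using λ = h/(mv):
λ = (6.626 × 10^-34 J·s) / (6.64 × 10^-27 kg × 3.82 × 10^6 m/s)
λ = 2.61 × 10^-14 m

This matches the claimed value.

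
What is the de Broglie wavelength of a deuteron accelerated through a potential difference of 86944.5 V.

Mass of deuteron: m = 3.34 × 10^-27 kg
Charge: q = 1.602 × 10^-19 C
6.87 × 10^-14 m

When a particle is accelerated through voltage V, it gains kinetic energy KE = qV.

The de Broglie wavelength is then λ = h/√(2mqV):

λ = h/√(2mqV)
λ = (6.626 × 10^-34 J·s) / √(2 × 3.34 × 10^-27 kg × 1.602 × 10^-19 C × 86944.5 V)
λ = 6.87 × 10^-14 m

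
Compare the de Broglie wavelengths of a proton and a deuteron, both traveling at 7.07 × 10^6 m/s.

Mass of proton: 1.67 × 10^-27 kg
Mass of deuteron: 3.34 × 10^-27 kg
The proton has the longer wavelength.

Using λ = h/(mv), since both particles have the same velocity, the wavelength depends only on mass.

For proton: λ₁ = h/(m₁v) = 5.61 × 10^-14 m
For deuteron: λ₂ = h/(m₂v) = 2.81 × 10^-14 m

Since λ ∝ 1/m at constant velocity, the lighter particle has the longer wavelength.

The proton has the longer de Broglie wavelength.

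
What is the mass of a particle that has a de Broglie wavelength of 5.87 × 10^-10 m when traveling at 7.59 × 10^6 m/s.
1.49 × 10^-31 kg

From the de Broglie relation λ = h/(mv), we solve for m:

m = h/(λv)
m = (6.626 × 10^-34 J·s) / (5.87 × 10^-10 m × 7.59 × 10^6 m/s)
m = 1.49 × 10^-31 kg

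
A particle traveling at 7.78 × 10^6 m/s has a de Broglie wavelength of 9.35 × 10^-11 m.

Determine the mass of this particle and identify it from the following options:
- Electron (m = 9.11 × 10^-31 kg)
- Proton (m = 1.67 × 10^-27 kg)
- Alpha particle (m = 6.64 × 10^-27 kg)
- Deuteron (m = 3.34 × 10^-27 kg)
The particle is an electron.

From λ = h/(mv), solve for mass:

m = h/(λv)
m = (6.626 × 10^-34 J·s) / (9.35 × 10^-11 m × 7.78 × 10^6 m/s)
m = 9.11 × 10^-31 kg

Comparing with the listed masses, this is closest to an electron.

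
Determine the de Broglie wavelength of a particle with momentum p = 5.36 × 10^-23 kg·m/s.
1.24 × 10^-11 m

Using the de Broglie relation λ = h/p:

λ = h/p
λ = (6.626 × 10^-34 J·s) / (5.36 × 10^-23 kg·m/s)
λ = 1.24 × 10^-11 m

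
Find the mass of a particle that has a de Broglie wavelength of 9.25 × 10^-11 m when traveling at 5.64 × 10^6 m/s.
1.27 × 10^-30 kg

From the de Broglie relation λ = h/(mv), we solve for m:

m = h/(λv)
m = (6.626 × 10^-34 J·s) / (9.25 × 10^-11 m × 5.64 × 10^6 m/s)
m = 1.27 × 10^-30 kg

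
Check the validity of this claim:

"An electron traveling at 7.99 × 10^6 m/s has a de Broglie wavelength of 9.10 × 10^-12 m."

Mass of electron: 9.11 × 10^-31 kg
False

The claim is incorrect.

Using λ = h/(mv):
λ = (6.626 × 10^-34 J·s) / (9.11 × 10^-31 kg × 7.99 × 10^6 m/s)
λ = 9.10 × 10^-11 m

The actual wavelength differs from the claimed 9.10 × 10^-12 m.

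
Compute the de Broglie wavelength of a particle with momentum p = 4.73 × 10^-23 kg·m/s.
1.40 × 10^-11 m

Using the de Broglie relation λ = h/p:

λ = h/p
λ = (6.626 × 10^-34 J·s) / (4.73 × 10^-23 kg·m/s)
λ = 1.40 × 10^-11 m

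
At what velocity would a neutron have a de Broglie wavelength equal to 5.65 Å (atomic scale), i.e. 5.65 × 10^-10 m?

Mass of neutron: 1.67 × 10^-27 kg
7.02 × 10^2 m/s

From λ = h/(mv), solve for v:

v = h/(mλ)
v = (6.626 × 10^-34 J·s) / (1.67 × 10^-27 kg × 5.65 × 10^-10 m)
v = 7.02 × 10^2 m/s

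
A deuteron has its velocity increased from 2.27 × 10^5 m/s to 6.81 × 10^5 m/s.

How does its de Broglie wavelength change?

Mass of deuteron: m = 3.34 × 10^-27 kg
The wavelength decreases by a factor of 3.

Using λ = h/(mv):

Initial wavelength: λ₁ = h/(mv₁) = 8.74 × 10^-13 m
Final wavelength: λ₂ = h/(mv₂) = 2.91 × 10^-13 m

Since λ ∝ 1/v, when velocity increases by a factor of 3, the wavelength decreases by a factor of 3.

λ₂/λ₁ = v₁/v₂ = 1/3

The wavelength decreases by a factor of 3.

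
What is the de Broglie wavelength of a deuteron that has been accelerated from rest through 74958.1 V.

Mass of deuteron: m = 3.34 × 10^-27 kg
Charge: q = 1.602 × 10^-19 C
7.40 × 10^-14 m

When a particle is accelerated through voltage V, it gains kinetic energy KE = qV.

The de Broglie wavelength is then λ = h/√(2mqV):

λ = h/√(2mqV)
λ = (6.626 × 10^-34 J·s) / √(2 × 3.34 × 10^-27 kg × 1.602 × 10^-19 C × 74958.1 V)
λ = 7.40 × 10^-14 m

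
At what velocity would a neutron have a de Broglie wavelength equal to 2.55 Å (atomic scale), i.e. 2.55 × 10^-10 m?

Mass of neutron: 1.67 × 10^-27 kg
1.56 × 10^3 m/s

From λ = h/(mv), solve for v:

v = h/(mλ)
v = (6.626 × 10^-34 J·s) / (1.67 × 10^-27 kg × 2.55 × 10^-10 m)
v = 1.56 × 10^3 m/s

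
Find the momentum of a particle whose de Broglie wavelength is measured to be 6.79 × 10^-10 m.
9.76 × 10^-25 kg·m/s

From the de Broglie relation λ = h/p, we solve for p:

p = h/λ
p = (6.626 × 10^-34 J·s) / (6.79 × 10^-10 m)
p = 9.76 × 10^-25 kg·m/s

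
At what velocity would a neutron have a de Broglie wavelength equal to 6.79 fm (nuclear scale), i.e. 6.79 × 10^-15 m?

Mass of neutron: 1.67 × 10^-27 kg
5.84 × 10^7 m/s

From λ = h/(mv), solve for v:

v = h/(mλ)
v = (6.626 × 10^-34 J·s) / (1.67 × 10^-27 kg × 6.79 × 10^-15 m)
v = 5.84 × 10^7 m/s

Note: This velocity is 19.5% of the speed of light, so relativistic corrections would be needed for a more accurate calculation.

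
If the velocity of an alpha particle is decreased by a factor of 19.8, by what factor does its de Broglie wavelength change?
The wavelength increases by a factor of 19.8.

From λ = h/(mv), the wavelength is inversely proportional to velocity:

λ ∝ 1/v

If v → v/19.8, then λ → 19.8λ

When velocity is decreased by a factor of 19.8, the wavelength increases by a factor of 19.8.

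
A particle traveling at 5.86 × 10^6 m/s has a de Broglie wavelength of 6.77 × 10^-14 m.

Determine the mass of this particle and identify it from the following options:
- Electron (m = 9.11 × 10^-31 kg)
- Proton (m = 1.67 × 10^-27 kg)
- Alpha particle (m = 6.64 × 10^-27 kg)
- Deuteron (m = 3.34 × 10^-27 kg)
The particle is a proton.

From λ = h/(mv), solve for mass:

m = h/(λv)
m = (6.626 × 10^-34 J·s) / (6.77 × 10^-14 m × 5.86 × 10^6 m/s)
m = 1.67 × 10^-27 kg

Comparing with the listed masses, this is closest to a proton.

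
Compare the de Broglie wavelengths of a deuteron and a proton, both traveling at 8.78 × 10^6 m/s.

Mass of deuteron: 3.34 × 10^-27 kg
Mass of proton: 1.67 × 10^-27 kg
The proton has the longer wavelength.

Using λ = h/(mv), since both particles have the same velocity, the wavelength depends only on mass.

For deuteron: λ₁ = h/(m₁v) = 2.26 × 10^-14 m
For proton: λ₂ = h/(m₂v) = 4.52 × 10^-14 m

Since λ ∝ 1/m at constant velocity, the lighter particle has the longer wavelength.

The proton has the longer de Broglie wavelength.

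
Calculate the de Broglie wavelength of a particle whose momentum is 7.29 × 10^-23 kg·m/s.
9.09 × 10^-12 m

Using the de Broglie relation λ = h/p:

λ = h/p
λ = (6.626 × 10^-34 J·s) / (7.29 × 10^-23 kg·m/s)
λ = 9.09 × 10^-12 m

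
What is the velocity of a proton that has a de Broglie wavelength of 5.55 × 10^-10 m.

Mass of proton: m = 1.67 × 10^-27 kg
7.15 × 10^2 m/s

From the de Broglie relation λ = h/(mv), we solve for v:

v = h/(mλ)
v = (6.626 × 10^-34 J·s) / (1.67 × 10^-27 kg × 5.55 × 10^-10 m)
v = 7.15 × 10^2 m/s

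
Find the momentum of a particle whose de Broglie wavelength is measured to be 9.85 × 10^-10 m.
6.73 × 10^-25 kg·m/s

From the de Broglie relation λ = h/p, we solve for p:

p = h/λ
p = (6.626 × 10^-34 J·s) / (9.85 × 10^-10 m)
p = 6.73 × 10^-25 kg·m/s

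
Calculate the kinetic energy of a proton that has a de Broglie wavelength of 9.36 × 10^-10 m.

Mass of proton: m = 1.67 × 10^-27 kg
1.50 × 10^-22 J (or 9.36 × 10^-4 eV)

From λ = h/√(2mKE), we solve for KE:

λ² = h²/(2mKE)
KE = h²/(2mλ²)
KE = (6.626 × 10^-34 J·s)² / (2 × 1.67 × 10^-27 kg × (9.36 × 10^-10 m)²)
KE = 1.50 × 10^-22 J
KE = 9.36 × 10^-4 eV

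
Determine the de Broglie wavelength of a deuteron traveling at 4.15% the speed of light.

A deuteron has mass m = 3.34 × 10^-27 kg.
1.59 × 10^-14 m

Using the de Broglie relation λ = h/(mv):

v = 4.15% × c = 1.244 × 10^7 m/s

λ = h/(mv)
λ = (6.626 × 10^-34 J·s) / (3.34 × 10^-27 kg × 1.244 × 10^7 m/s)
λ = 1.59 × 10^-14 m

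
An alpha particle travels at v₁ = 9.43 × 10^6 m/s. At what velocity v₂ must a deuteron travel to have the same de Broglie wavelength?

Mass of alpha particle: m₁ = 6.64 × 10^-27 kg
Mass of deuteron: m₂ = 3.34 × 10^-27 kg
v₂ = 1.87 × 10^7 m/s

For equal de Broglie wavelengths: λ₁ = λ₂

h/(m₁v₁) = h/(m₂v₂)
m₁v₁ = m₂v₂
v₂ = v₁ · (m₁/m₂)

v₂ = 9.43 × 10^6 m/s × (6.64 × 10^-27 kg / 3.34 × 10^-27 kg)
v₂ = 1.87 × 10^7 m/s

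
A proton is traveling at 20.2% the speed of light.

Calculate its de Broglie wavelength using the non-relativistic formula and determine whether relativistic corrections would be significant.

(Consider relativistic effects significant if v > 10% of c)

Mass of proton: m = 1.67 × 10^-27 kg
Yes, relativistic corrections are needed.

Using the non-relativistic de Broglie formula λ = h/(mv):

v = 20.2% × c = 6.056 × 10^7 m/s

λ = h/(mv)
λ = (6.626 × 10^-34 J·s) / (1.67 × 10^-27 kg × 6.056 × 10^7 m/s)
λ = 6.55 × 10^-15 m

Since v = 20.2% of c > 10% of c, relativistic corrections ARE significant and the actual wavelength would differ from this non-relativistic estimate.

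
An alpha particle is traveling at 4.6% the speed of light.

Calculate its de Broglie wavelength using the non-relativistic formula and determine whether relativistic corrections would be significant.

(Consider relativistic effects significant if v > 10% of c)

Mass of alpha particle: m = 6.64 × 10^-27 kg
No, relativistic corrections are not needed.

Using the non-relativistic de Broglie formula λ = h/(mv):

v = 4.6% × c = 1.379 × 10^7 m/s

λ = h/(mv)
λ = (6.626 × 10^-34 J·s) / (6.64 × 10^-27 kg × 1.379 × 10^7 m/s)
λ = 7.24 × 10^-15 m

Since v = 4.6% of c < 10% of c, relativistic corrections are NOT significant and this non-relativistic result is a good approximation.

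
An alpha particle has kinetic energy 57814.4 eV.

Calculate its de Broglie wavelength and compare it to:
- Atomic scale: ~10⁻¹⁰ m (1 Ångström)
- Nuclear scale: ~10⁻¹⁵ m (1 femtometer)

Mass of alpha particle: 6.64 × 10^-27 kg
λ = 5.97 × 10^-14 m, which is between nuclear and atomic scales.

Using λ = h/√(2mKE):

KE = 57814.4 eV = 9.263 × 10^-15 J

λ = h/√(2mKE)
λ = (6.626 × 10^-34 J·s) / √(2 × 6.64 × 10^-27 kg × 9.263 × 10^-15 J)
λ = 5.97 × 10^-14 m

Comparison:
- Atomic scale (10⁻¹⁰ m): λ is 0.0006× this size
- Nuclear scale (10⁻¹⁵ m): λ is 60× this size

The wavelength is between nuclear and atomic scales.

This wavelength is appropriate for probing atomic structure but too large for nuclear physics experiments.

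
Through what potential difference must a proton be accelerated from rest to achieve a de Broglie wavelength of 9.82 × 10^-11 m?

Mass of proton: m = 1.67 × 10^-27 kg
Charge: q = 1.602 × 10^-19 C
8.51 × 10^-2 V

From λ = h/√(2mqV), we solve for V:

λ² = h²/(2mqV)
V = h²/(2mqλ²)
V = (6.626 × 10^-34 J·s)² / (2 × 1.67 × 10^-27 kg × 1.602 × 10^-19 C × (9.82 × 10^-11 m)²)
V = 8.51 × 10^-2 V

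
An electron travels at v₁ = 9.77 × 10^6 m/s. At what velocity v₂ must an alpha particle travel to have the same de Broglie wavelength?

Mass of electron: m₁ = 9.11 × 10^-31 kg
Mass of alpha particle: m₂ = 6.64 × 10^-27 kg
v₂ = 1.34 × 10^3 m/s

For equal de Broglie wavelengths: λ₁ = λ₂

h/(m₁v₁) = h/(m₂v₂)
m₁v₁ = m₂v₂
v₂ = v₁ · (m₁/m₂)

v₂ = 9.77 × 10^6 m/s × (9.11 × 10^-31 kg / 6.64 × 10^-27 kg)
v₂ = 1.34 × 10^3 m/s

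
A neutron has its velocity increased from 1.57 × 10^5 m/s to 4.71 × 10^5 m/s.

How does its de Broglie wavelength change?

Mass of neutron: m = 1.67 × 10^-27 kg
The wavelength decreases by a factor of 3.

Using λ = h/(mv):

Initial wavelength: λ₁ = h/(mv₁) = 2.53 × 10^-12 m
Final wavelength: λ₂ = h/(mv₂) = 8.42 × 10^-13 m

Since λ ∝ 1/v, when velocity increases by a factor of 3, the wavelength decreases by a factor of 3.

λ₂/λ₁ = v₁/v₂ = 1/3

The wavelength decreases by a factor of 3.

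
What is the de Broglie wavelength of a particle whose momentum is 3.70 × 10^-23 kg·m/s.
1.79 × 10^-11 m

Using the de Broglie relation λ = h/p:

λ = h/p
λ = (6.626 × 10^-34 J·s) / (3.70 × 10^-23 kg·m/s)
λ = 1.79 × 10^-11 m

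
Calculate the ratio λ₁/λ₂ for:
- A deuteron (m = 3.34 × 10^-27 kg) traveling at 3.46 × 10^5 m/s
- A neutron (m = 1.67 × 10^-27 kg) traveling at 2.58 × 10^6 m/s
λ₁/λ₂ = 3.73

Using λ = h/(mv):

λ₁ = h/(m₁v₁) = 5.73 × 10^-13 m
λ₂ = h/(m₂v₂) = 1.54 × 10^-13 m

Ratio λ₁/λ₂ = (m₂v₂)/(m₁v₁)
         = (1.67 × 10^-27 kg × 2.58 × 10^6 m/s) / (3.34 × 10^-27 kg × 3.46 × 10^5 m/s)
         = 3.73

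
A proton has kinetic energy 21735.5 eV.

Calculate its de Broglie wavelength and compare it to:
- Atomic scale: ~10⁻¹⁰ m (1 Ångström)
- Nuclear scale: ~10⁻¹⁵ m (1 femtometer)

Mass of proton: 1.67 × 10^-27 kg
λ = 1.94 × 10^-13 m, which is between nuclear and atomic scales.

Using λ = h/√(2mKE):

KE = 21735.5 eV = 3.482 × 10^-15 J

λ = h/√(2mKE)
λ = (6.626 × 10^-34 J·s) / √(2 × 1.67 × 10^-27 kg × 3.482 × 10^-15 J)
λ = 1.94 × 10^-13 m

Comparison:
- Atomic scale (10⁻¹⁰ m): λ is 0.0019× this size
- Nuclear scale (10⁻¹⁵ m): λ is 1.9e+02× this size

The wavelength is between nuclear and atomic scales.

This wavelength is appropriate for probing atomic structure but too large for nuclear physics experiments.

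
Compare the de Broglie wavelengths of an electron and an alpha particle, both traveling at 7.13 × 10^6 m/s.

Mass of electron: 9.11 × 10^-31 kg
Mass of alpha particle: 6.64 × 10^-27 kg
The electron has the longer wavelength.

Using λ = h/(mv), since both particles have the same velocity, the wavelength depends only on mass.

For electron: λ₁ = h/(m₁v) = 1.02 × 10^-10 m
For alpha particle: λ₂ = h/(m₂v) = 1.40 × 10^-14 m

Since λ ∝ 1/m at constant velocity, the lighter particle has the longer wavelength.

The electron has the longer de Broglie wavelength.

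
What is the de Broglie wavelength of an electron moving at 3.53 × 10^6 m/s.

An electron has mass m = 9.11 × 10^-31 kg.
2.06 × 10^-10 m

Using the de Broglie relation λ = h/(mv):

λ = h/(mv)
λ = (6.626 × 10^-34 J·s) / (9.11 × 10^-31 kg × 3.53 × 10^6 m/s)
λ = 2.06 × 10^-10 m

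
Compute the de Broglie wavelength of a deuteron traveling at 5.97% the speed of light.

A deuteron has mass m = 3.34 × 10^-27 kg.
1.11 × 10^-14 m

Using the de Broglie relation λ = h/(mv):

v = 5.97% × c = 1.790 × 10^7 m/s

λ = h/(mv)
λ = (6.626 × 10^-34 J·s) / (3.34 × 10^-27 kg × 1.790 × 10^7 m/s)
λ = 1.11 × 10^-14 m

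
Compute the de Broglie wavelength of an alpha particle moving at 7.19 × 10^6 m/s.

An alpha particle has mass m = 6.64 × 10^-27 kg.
1.39 × 10^-14 m

Using the de Broglie relation λ = h/(mv):

λ = h/(mv)
λ = (6.626 × 10^-34 J·s) / (6.64 × 10^-27 kg × 7.19 × 10^6 m/s)
λ = 1.39 × 10^-14 m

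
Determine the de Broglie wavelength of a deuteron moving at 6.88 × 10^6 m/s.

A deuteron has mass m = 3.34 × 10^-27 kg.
2.88 × 10^-14 m

Using the de Broglie relation λ = h/(mv):

λ = h/(mv)
λ = (6.626 × 10^-34 J·s) / (3.34 × 10^-27 kg × 6.88 × 10^6 m/s)
λ = 2.88 × 10^-14 m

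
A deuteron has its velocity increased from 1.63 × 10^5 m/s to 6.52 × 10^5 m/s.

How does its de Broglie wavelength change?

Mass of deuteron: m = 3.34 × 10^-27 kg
The wavelength decreases by a factor of 4.

Using λ = h/(mv):

Initial wavelength: λ₁ = h/(mv₁) = 1.22 × 10^-12 m
Final wavelength: λ₂ = h/(mv₂) = 3.04 × 10^-13 m

Since λ ∝ 1/v, when velocity increases by a factor of 4, the wavelength decreases by a factor of 4.

λ₂/λ₁ = v₁/v₂ = 1/4

The wavelength decreases by a factor of 4.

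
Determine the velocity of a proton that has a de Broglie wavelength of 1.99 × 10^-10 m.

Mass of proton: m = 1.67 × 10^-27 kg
1.99 × 10^3 m/s

From the de Broglie relation λ = h/(mv), we solve for v:

v = h/(mλ)
v = (6.626 × 10^-34 J·s) / (1.67 × 10^-27 kg × 1.99 × 10^-10 m)
v = 1.99 × 10^3 m/s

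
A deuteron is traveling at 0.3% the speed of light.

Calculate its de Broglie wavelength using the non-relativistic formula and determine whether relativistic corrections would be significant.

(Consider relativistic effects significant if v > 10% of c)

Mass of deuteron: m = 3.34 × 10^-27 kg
No, relativistic corrections are not needed.

Using the non-relativistic de Broglie formula λ = h/(mv):

v = 0.3% × c = 8.994 × 10^5 m/s

λ = h/(mv)
λ = (6.626 × 10^-34 J·s) / (3.34 × 10^-27 kg × 8.994 × 10^5 m/s)
λ = 2.21 × 10^-13 m

Since v = 0.3% of c < 10% of c, relativistic corrections are NOT significant and this non-relativistic result is a good approximation.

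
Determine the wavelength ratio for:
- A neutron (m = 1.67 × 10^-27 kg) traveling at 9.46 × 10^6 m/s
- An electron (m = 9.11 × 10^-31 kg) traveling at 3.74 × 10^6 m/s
λ₁/λ₂ = 2.16 × 10^-4

Using λ = h/(mv):

λ₁ = h/(m₁v₁) = 4.19 × 10^-14 m
λ₂ = h/(m₂v₂) = 1.94 × 10^-10 m

Ratio λ₁/λ₂ = (m₂v₂)/(m₁v₁)
         = (9.11 × 10^-31 kg × 3.74 × 10^6 m/s) / (1.67 × 10^-27 kg × 9.46 × 10^6 m/s)
         = 2.16 × 10^-4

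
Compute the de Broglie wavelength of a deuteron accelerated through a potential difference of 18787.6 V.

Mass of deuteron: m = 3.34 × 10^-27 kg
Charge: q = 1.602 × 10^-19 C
1.48 × 10^-13 m

When a particle is accelerated through voltage V, it gains kinetic energy KE = qV.

The de Broglie wavelength is then λ = h/√(2mqV):

λ = h/√(2mqV)
λ = (6.626 × 10^-34 J·s) / √(2 × 3.34 × 10^-27 kg × 1.602 × 10^-19 C × 18787.6 V)
λ = 1.48 × 10^-13 m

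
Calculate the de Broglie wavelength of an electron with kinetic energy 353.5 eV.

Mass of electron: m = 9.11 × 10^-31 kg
6.52 × 10^-11 m

Using λ = h/√(2mKE):

First convert KE to Joules: KE = 353.5 eV = 5.664 × 10^-17 J

λ = h/√(2mKE)
λ = (6.626 × 10^-34 J·s) / √(2 × 9.11 × 10^-31 kg × 5.664 × 10^-17 J)
λ = 6.52 × 10^-11 m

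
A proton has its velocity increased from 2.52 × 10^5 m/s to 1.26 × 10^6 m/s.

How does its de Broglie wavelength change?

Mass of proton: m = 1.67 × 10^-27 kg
The wavelength decreases by a factor of 5.

Using λ = h/(mv):

Initial wavelength: λ₁ = h/(mv₁) = 1.57 × 10^-12 m
Final wavelength: λ₂ = h/(mv₂) = 3.15 × 10^-13 m

Since λ ∝ 1/v, when velocity increases by a factor of 5, the wavelength decreases by a factor of 5.

λ₂/λ₁ = v₁/v₂ = 1/5

The wavelength decreases by a factor of 5.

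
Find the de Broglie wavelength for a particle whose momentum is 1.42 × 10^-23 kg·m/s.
4.67 × 10^-11 m

Using the de Broglie relation λ = h/p:

λ = h/p
λ = (6.626 × 10^-34 J·s) / (1.42 × 10^-23 kg·m/s)
λ = 4.67 × 10^-11 m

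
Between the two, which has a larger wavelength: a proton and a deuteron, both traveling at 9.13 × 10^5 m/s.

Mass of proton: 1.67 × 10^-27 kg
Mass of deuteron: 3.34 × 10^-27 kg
The proton has the longer wavelength.

Using λ = h/(mv), since both particles have the same velocity, the wavelength depends only on mass.

For proton: λ₁ = h/(m₁v) = 4.35 × 10^-13 m
For deuteron: λ₂ = h/(m₂v) = 2.17 × 10^-13 m

Since λ ∝ 1/m at constant velocity, the lighter particle has the longer wavelength.

The proton has the longer de Broglie wavelength.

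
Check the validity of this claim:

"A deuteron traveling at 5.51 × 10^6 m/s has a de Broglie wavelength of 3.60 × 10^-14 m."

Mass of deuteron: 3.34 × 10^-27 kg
True

The claim is correct.

Using λ = h/(mv):
λ = (6.626 × 10^-34 J·s) / (3.34 × 10^-27 kg × 5.51 × 10^6 m/s)
λ = 3.60 × 10^-14 m

This matches the claimed value.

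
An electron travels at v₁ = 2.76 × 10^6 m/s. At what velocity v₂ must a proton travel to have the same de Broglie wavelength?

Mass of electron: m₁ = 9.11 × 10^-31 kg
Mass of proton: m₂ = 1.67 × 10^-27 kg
v₂ = 1.51 × 10^3 m/s

For equal de Broglie wavelengths: λ₁ = λ₂

h/(m₁v₁) = h/(m₂v₂)
m₁v₁ = m₂v₂
v₂ = v₁ · (m₁/m₂)

v₂ = 2.76 × 10^6 m/s × (9.11 × 10^-31 kg / 1.67 × 10^-27 kg)
v₂ = 1.51 × 10^3 m/s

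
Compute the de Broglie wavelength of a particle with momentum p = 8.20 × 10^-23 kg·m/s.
8.08 × 10^-12 m

Using the de Broglie relation λ = h/p:

λ = h/p
λ = (6.626 × 10^-34 J·s) / (8.20 × 10^-23 kg·m/s)
λ = 8.08 × 10^-12 m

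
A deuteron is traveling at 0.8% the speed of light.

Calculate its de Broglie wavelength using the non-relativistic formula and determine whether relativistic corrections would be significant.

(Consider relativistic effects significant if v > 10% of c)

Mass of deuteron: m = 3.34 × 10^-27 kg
No, relativistic corrections are not needed.

Using the non-relativistic de Broglie formula λ = h/(mv):

v = 0.8% × c = 2.398 × 10^6 m/s

λ = h/(mv)
λ = (6.626 × 10^-34 J·s) / (3.34 × 10^-27 kg × 2.398 × 10^6 m/s)
λ = 8.27 × 10^-14 m

Since v = 0.8% of c < 10% of c, relativistic corrections are NOT significant and this non-relativistic result is a good approximation.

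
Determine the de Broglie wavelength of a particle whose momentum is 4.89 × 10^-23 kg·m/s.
1.36 × 10^-11 m

Using the de Broglie relation λ = h/p:

λ = h/p
λ = (6.626 × 10^-34 J·s) / (4.89 × 10^-23 kg·m/s)
λ = 1.36 × 10^-11 m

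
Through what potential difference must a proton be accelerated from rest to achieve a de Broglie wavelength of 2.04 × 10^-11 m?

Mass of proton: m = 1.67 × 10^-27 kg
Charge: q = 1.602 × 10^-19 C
1.97 V

From λ = h/√(2mqV), we solve for V:

λ² = h²/(2mqV)
V = h²/(2mqλ²)
V = (6.626 × 10^-34 J·s)² / (2 × 1.67 × 10^-27 kg × 1.602 × 10^-19 C × (2.04 × 10^-11 m)²)
V = 1.97 V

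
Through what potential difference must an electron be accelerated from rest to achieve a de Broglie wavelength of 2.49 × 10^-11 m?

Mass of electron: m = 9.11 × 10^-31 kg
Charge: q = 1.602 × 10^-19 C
2.43 × 10^3 V

From λ = h/√(2mqV), we solve for V:

λ² = h²/(2mqV)
V = h²/(2mqλ²)
V = (6.626 × 10^-34 J·s)² / (2 × 9.11 × 10^-31 kg × 1.602 × 10^-19 C × (2.49 × 10^-11 m)²)
V = 2.43 × 10^3 V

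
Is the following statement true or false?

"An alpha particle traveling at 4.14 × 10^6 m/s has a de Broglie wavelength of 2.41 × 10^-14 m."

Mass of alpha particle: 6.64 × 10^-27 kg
True

The claim is correct.

Using λ = h/(mv):
λ = (6.626 × 10^-34 J·s) / (6.64 × 10^-27 kg × 4.14 × 10^6 m/s)
λ = 2.41 × 10^-14 m

This matches the claimed value.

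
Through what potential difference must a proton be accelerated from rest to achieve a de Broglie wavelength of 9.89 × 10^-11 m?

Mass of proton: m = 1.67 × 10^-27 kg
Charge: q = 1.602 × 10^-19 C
8.39 × 10^-2 V

From λ = h/√(2mqV), we solve for V:

λ² = h²/(2mqV)
V = h²/(2mqλ²)
V = (6.626 × 10^-34 J·s)² / (2 × 1.67 × 10^-27 kg × 1.602 × 10^-19 C × (9.89 × 10^-11 m)²)
V = 8.39 × 10^-2 V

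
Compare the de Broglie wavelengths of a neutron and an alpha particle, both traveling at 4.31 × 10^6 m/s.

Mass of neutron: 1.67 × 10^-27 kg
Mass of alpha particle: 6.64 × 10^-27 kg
The neutron has the longer wavelength.

Using λ = h/(mv), since both particles have the same velocity, the wavelength depends only on mass.

For neutron: λ₁ = h/(m₁v) = 9.21 × 10^-14 m
For alpha particle: λ₂ = h/(m₂v) = 2.32 × 10^-14 m

Since λ ∝ 1/m at constant velocity, the lighter particle has the longer wavelength.

The neutron has the longer de Broglie wavelength.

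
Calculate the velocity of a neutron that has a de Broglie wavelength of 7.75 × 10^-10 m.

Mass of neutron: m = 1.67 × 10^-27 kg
5.12 × 10^2 m/s

From the de Broglie relation λ = h/(mv), we solve for v:

v = h/(mλ)
v = (6.626 × 10^-34 J·s) / (1.67 × 10^-27 kg × 7.75 × 10^-10 m)
v = 5.12 × 10^2 m/s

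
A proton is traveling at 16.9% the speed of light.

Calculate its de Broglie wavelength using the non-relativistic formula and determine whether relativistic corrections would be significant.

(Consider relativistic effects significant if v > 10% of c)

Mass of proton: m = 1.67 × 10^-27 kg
Yes, relativistic corrections are needed.

Using the non-relativistic de Broglie formula λ = h/(mv):

v = 16.9% × c = 5.066 × 10^7 m/s

λ = h/(mv)
λ = (6.626 × 10^-34 J·s) / (1.67 × 10^-27 kg × 5.066 × 10^7 m/s)
λ = 7.83 × 10^-15 m

Since v = 16.9% of c > 10% of c, relativistic corrections ARE significant and the actual wavelength would differ from this non-relativistic estimate.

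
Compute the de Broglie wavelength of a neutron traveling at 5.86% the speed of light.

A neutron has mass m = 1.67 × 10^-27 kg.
2.26 × 10^-14 m

Using the de Broglie relation λ = h/(mv):

v = 5.86% × c = 1.757 × 10^7 m/s

λ = h/(mv)
λ = (6.626 × 10^-34 J·s) / (1.67 × 10^-27 kg × 1.757 × 10^7 m/s)
λ = 2.26 × 10^-14 m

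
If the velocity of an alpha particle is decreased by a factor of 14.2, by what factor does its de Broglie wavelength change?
The wavelength increases by a factor of 14.2.

From λ = h/(mv), the wavelength is inversely proportional to velocity:

λ ∝ 1/v

If v → v/14.2, then λ → 14.2λ

When velocity is decreased by a factor of 14.2, the wavelength increases by a factor of 14.2.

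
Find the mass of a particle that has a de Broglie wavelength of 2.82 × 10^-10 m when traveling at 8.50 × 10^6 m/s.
2.76 × 10^-31 kg

From the de Broglie relation λ = h/(mv), we solve for m:

m = h/(λv)
m = (6.626 × 10^-34 J·s) / (2.82 × 10^-10 m × 8.50 × 10^6 m/s)
m = 2.76 × 10^-31 kg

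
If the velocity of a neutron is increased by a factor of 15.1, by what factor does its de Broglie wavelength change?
The wavelength decreases by a factor of 15.1.

From λ = h/(mv), the wavelength is inversely proportional to velocity:

λ ∝ 1/v

If v → 15.1v, then λ → λ/15.1

When velocity is increased by a factor of 15.1, the wavelength decreases by a factor of 15.1.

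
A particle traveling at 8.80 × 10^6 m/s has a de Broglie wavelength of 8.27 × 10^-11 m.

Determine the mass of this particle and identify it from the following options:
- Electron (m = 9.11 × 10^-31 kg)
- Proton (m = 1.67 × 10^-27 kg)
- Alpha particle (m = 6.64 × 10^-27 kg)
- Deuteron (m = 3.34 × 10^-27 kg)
The particle is an electron.

From λ = h/(mv), solve for mass:

m = h/(λv)
m = (6.626 × 10^-34 J·s) / (8.27 × 10^-11 m × 8.80 × 10^6 m/s)
m = 9.10 × 10^-31 kg

Comparing with the listed masses, this is closest to an electron.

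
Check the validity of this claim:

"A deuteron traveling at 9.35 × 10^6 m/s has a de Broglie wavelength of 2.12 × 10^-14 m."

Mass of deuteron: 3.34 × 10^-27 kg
True

The claim is correct.

Using λ = h/(mv):
λ = (6.626 × 10^-34 J·s) / (3.34 × 10^-27 kg × 9.35 × 10^6 m/s)
λ = 2.12 × 10^-14 m

This matches the claimed value.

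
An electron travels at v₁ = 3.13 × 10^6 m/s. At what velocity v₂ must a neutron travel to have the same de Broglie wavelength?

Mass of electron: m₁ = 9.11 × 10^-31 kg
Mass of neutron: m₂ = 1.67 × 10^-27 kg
v₂ = 1.71 × 10^3 m/s

For equal de Broglie wavelengths: λ₁ = λ₂

h/(m₁v₁) = h/(m₂v₂)
m₁v₁ = m₂v₂
v₂ = v₁ · (m₁/m₂)

v₂ = 3.13 × 10^6 m/s × (9.11 × 10^-31 kg / 1.67 × 10^-27 kg)
v₂ = 1.71 × 10^3 m/s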